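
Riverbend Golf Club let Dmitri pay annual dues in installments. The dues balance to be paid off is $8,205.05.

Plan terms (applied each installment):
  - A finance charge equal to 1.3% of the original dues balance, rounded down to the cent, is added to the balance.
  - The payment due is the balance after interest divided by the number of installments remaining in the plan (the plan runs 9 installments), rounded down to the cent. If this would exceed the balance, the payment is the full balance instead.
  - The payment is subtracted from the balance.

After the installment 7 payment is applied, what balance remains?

$2,106.85

Installment 1: opening $8,205.05; interest $106.66 → $8,311.71; payment $923.52; balance $7,388.19
Installment 2: opening $7,388.19; interest $106.66 → $7,494.85; payment $936.85; balance $6,558.00
Installment 3: opening $6,558.00; interest $106.66 → $6,664.66; payment $952.09; balance $5,712.57
Installment 4: opening $5,712.57; interest $106.66 → $5,819.23; payment $969.87; balance $4,849.36
Installment 5: opening $4,849.36; interest $106.66 → $4,956.02; payment $991.20; balance $3,964.82
Installment 6: opening $3,964.82; interest $106.66 → $4,071.48; payment $1,017.87; balance $3,053.61
Installment 7: opening $3,053.61; interest $106.66 → $3,160.27; payment $1,053.42; balance $2,106.85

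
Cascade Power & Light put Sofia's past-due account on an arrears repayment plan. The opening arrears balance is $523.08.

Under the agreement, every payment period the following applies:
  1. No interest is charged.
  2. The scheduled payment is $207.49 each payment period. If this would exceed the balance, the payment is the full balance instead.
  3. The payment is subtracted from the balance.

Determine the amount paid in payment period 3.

Payment period 1: opening $523.08; payment $207.49; balance $315.59
Payment period 2: opening $315.59; payment $207.49; balance $108.10
Payment period 3: opening $108.10; payment $108.10; balance $0.00

$108.10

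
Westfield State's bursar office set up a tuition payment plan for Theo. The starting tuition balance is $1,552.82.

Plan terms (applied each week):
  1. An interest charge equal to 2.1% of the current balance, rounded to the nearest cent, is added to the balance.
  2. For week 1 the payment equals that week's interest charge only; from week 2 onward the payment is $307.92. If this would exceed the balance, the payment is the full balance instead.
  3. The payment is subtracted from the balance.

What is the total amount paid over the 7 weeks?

Week 1: $1,552.82 +$32.61 interest = $1,585.43; pay $32.61 → $1,552.82
Week 2: $1,552.82 +$32.61 interest = $1,585.43; pay $307.92 → $1,277.51
Week 3: $1,277.51 +$26.83 interest = $1,304.34; pay $307.92 → $996.42
Week 4: $996.42 +$20.92 interest = $1,017.34; pay $307.92 → $709.42
Week 5: $709.42 +$14.90 interest = $724.32; pay $307.92 → $416.40
Week 6: $416.40 +$8.74 interest = $425.14; pay $307.92 → $117.22
Week 7: $117.22 +$2.46 interest = $119.68; pay $119.68 → $0.00
Total paid: $1,691.89

$1,691.89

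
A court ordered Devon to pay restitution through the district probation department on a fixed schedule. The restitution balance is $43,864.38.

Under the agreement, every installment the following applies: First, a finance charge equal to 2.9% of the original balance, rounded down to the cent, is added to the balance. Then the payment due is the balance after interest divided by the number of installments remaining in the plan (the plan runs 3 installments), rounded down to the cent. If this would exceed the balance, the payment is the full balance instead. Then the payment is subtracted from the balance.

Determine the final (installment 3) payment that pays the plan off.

Installment 1: opening $43,864.38; interest $1,272.06 → $45,136.44; payment $15,045.48; balance $30,090.96
Installment 2: opening $30,090.96; interest $1,272.06 → $31,363.02; payment $15,681.51; balance $15,681.51
Installment 3: opening $15,681.51; interest $1,272.06 → $16,953.57; payment $16,953.57; balance $0.00

$16,953.57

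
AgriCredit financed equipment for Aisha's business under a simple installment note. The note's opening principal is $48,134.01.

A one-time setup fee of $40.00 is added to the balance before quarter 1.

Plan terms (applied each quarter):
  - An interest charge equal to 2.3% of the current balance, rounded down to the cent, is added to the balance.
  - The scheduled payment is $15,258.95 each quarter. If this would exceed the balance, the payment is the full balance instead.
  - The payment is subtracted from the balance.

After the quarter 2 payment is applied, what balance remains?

$19,546.64

Quarter 1: $48,174.01 +$1,108.00 interest = $49,282.01; pay $15,258.95 → $34,023.06
Quarter 2: $34,023.06 +$782.53 interest = $34,805.59; pay $15,258.95 → $19,546.64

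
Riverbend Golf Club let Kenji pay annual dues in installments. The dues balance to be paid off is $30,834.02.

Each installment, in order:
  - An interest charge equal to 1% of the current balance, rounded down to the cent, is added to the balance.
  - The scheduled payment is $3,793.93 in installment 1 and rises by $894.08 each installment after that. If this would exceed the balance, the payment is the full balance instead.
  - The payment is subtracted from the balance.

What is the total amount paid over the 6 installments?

Installment 1: $30,834.02 +$308.34 interest = $31,142.36; pay $3,793.93 → $27,348.43
Installment 2: $27,348.43 +$273.48 interest = $27,621.91; pay $4,688.01 → $22,933.90
Installment 3: $22,933.90 +$229.33 interest = $23,163.23; pay $5,582.09 → $17,581.14
Installment 4: $17,581.14 +$175.81 interest = $17,756.95; pay $6,476.17 → $11,280.78
Installment 5: $11,280.78 +$112.80 interest = $11,393.58; pay $7,370.25 → $4,023.33
Installment 6: $4,023.33 +$40.23 interest = $4,063.56; pay $4,063.56 → $0.00
Total paid: $31,974.01

$31,974.01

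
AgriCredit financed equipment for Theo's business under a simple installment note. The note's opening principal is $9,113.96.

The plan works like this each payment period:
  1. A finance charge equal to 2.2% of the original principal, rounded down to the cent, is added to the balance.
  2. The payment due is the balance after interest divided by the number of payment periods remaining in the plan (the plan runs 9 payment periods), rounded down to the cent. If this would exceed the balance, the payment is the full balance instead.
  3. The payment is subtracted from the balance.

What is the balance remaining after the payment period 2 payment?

$7,420.02

Payment period 1: $9,113.96 +$200.50 interest = $9,314.46; pay $1,034.94 → $8,279.52
Payment period 2: $8,279.52 +$200.50 interest = $8,480.02; pay $1,060.00 → $7,420.02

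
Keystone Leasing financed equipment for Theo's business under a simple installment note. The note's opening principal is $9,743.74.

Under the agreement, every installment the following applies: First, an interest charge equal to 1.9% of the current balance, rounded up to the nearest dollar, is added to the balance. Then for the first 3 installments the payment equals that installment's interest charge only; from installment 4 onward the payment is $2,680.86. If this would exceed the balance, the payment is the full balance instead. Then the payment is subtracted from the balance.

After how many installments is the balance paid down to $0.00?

# | Opening | Interest | Payment | End bal
1 | $9,743.74 | $186.00 | $186.00 | $9,743.74
2 | $9,743.74 | $186.00 | $186.00 | $9,743.74
3 | $9,743.74 | $186.00 | $186.00 | $9,743.74
4 | $9,743.74 | $186.00 | $2,680.86 | $7,248.88
5 | $7,248.88 | $138.00 | $2,680.86 | $4,706.02
6 | $4,706.02 | $90.00 | $2,680.86 | $2,115.16
7 | $2,115.16 | $41.00 | $2,156.16 | $0.00
Balance reaches $0.00 in installment 7.

7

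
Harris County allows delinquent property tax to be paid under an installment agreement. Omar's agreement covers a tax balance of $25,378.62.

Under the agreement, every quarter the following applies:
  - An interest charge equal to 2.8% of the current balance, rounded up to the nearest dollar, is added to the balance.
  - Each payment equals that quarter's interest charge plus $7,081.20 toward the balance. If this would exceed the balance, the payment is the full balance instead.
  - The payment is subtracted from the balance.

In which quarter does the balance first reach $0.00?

Quarter 1: $25,378.62 +$711.00 interest = $26,089.62; pay $7,792.20 → $18,297.42
Quarter 2: $18,297.42 +$513.00 interest = $18,810.42; pay $7,594.20 → $11,216.22
Quarter 3: $11,216.22 +$315.00 interest = $11,531.22; pay $7,396.20 → $4,135.02
Quarter 4: $4,135.02 +$116.00 interest = $4,251.02; pay $4,251.02 → $0.00
Balance reaches $0.00 in quarter 4.

4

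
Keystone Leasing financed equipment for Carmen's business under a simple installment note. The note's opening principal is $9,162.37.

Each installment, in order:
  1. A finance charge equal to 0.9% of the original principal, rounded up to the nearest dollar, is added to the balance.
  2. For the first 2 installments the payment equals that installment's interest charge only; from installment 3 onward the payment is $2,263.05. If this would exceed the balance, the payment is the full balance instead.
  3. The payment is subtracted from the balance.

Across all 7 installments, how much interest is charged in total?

$581.00

# | Opening | Interest | Payment | End bal
1 | $9,162.37 | $83.00 | $83.00 | $9,162.37
2 | $9,162.37 | $83.00 | $83.00 | $9,162.37
3 | $9,162.37 | $83.00 | $2,263.05 | $6,982.32
4 | $6,982.32 | $83.00 | $2,263.05 | $4,802.27
5 | $4,802.27 | $83.00 | $2,263.05 | $2,622.22
6 | $2,622.22 | $83.00 | $2,263.05 | $442.17
7 | $442.17 | $83.00 | $525.17 | $0.00
Total interest: $83.00 + $83.00 + $83.00 + $83.00 + $83.00 + $83.00 + $83.00 = $581.00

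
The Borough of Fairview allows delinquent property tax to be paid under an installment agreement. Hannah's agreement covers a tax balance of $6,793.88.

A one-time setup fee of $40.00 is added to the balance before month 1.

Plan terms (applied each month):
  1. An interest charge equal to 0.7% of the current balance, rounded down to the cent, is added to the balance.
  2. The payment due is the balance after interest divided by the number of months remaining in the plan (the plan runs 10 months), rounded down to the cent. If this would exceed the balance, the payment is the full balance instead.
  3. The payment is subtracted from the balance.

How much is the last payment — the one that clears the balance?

$732.76

Month 1: opening $6,833.88; interest $47.83 → $6,881.71; payment $688.17; balance $6,193.54
Month 2: opening $6,193.54; interest $43.35 → $6,236.89; payment $692.98; balance $5,543.91
Month 3: opening $5,543.91; interest $38.80 → $5,582.71; payment $697.83; balance $4,884.88
Month 4: opening $4,884.88; interest $34.19 → $4,919.07; payment $702.72; balance $4,216.35
Month 5: opening $4,216.35; interest $29.51 → $4,245.86; payment $707.64; balance $3,538.22
Month 6: opening $3,538.22; interest $24.76 → $3,562.98; payment $712.59; balance $2,850.39
Month 7: opening $2,850.39; interest $19.95 → $2,870.34; payment $717.58; balance $2,152.76
Month 8: opening $2,152.76; interest $15.06 → $2,167.82; payment $722.60; balance $1,445.22
Month 9: opening $1,445.22; interest $10.11 → $1,455.33; payment $727.66; balance $727.67
Month 10: opening $727.67; interest $5.09 → $732.76; payment $732.76; balance $0.00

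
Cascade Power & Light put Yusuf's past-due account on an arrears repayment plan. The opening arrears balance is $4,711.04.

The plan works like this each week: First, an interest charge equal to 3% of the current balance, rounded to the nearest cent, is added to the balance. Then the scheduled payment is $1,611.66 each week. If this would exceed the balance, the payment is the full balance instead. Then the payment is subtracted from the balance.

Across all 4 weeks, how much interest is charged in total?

$295.33

# | Opening | Interest | Payment | End bal
1 | $4,711.04 | $141.33 | $1,611.66 | $3,240.71
2 | $3,240.71 | $97.22 | $1,611.66 | $1,726.27
3 | $1,726.27 | $51.79 | $1,611.66 | $166.40
4 | $166.40 | $4.99 | $171.39 | $0.00
Total interest: $141.33 + $97.22 + $51.79 + $4.99 = $295.33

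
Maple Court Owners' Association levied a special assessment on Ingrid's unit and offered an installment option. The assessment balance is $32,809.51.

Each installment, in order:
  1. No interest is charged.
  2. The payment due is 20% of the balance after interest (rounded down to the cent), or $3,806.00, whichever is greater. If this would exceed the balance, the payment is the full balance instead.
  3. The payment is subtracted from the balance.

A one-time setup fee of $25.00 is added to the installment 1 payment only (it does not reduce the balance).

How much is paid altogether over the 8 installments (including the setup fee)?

# | Opening | Payment | Fee | End bal
1 | $32,809.51 | $6,561.90 | $25.00 | $26,247.61
2 | $26,247.61 | $5,249.52 | — | $20,998.09
3 | $20,998.09 | $4,199.61 | — | $16,798.48
4 | $16,798.48 | $3,806.00 | — | $12,992.48
5 | $12,992.48 | $3,806.00 | — | $9,186.48
6 | $9,186.48 | $3,806.00 | — | $5,380.48
7 | $5,380.48 | $3,806.00 | — | $1,574.48
8 | $1,574.48 | $1,574.48 | — | $0.00
Total paid: $32,834.51

$32,834.51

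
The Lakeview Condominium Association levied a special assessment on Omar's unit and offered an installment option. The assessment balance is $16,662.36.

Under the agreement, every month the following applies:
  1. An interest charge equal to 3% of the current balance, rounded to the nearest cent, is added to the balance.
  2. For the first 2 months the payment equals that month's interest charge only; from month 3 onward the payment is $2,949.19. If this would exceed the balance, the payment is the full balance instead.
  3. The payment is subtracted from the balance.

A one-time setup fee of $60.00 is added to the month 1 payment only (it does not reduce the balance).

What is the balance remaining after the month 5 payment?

$9,091.76

Month 1: $16,662.36 +$499.87 interest = $17,162.23; pay $499.87 (+ $60.00 fee) → $16,662.36
Month 2: $16,662.36 +$499.87 interest = $17,162.23; pay $499.87 → $16,662.36
Month 3: $16,662.36 +$499.87 interest = $17,162.23; pay $2,949.19 → $14,213.04
Month 4: $14,213.04 +$426.39 interest = $14,639.43; pay $2,949.19 → $11,690.24
Month 5: $11,690.24 +$350.71 interest = $12,040.95; pay $2,949.19 → $9,091.76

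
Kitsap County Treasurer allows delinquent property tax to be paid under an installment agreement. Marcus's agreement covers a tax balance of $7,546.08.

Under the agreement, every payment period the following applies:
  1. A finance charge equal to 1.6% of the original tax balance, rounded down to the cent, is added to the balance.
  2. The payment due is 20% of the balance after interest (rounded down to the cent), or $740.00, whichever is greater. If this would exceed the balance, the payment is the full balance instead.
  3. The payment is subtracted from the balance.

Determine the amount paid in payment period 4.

Payment period 1: opening $7,546.08; interest $120.73 → $7,666.81; payment $1,533.36; balance $6,133.45
Payment period 2: opening $6,133.45; interest $120.73 → $6,254.18; payment $1,250.83; balance $5,003.35
Payment period 3: opening $5,003.35; interest $120.73 → $5,124.08; payment $1,024.81; balance $4,099.27
Payment period 4: opening $4,099.27; interest $120.73 → $4,220.00; payment $844.00; balance $3,376.00

$844.00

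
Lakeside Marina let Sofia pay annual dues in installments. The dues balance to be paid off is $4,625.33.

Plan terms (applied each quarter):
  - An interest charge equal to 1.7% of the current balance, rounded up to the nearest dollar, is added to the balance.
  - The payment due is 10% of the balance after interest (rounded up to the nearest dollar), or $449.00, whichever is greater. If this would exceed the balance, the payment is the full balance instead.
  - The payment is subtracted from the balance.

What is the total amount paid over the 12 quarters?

Quarter 1: opening $4,625.33; interest $79.00 → $4,704.33; payment $471.00; balance $4,233.33
Quarter 2: opening $4,233.33; interest $72.00 → $4,305.33; payment $449.00; balance $3,856.33
Quarter 3: opening $3,856.33; interest $66.00 → $3,922.33; payment $449.00; balance $3,473.33
Quarter 4: opening $3,473.33; interest $60.00 → $3,533.33; payment $449.00; balance $3,084.33
Quarter 5: opening $3,084.33; interest $53.00 → $3,137.33; payment $449.00; balance $2,688.33
Quarter 6: opening $2,688.33; interest $46.00 → $2,734.33; payment $449.00; balance $2,285.33
Quarter 7: opening $2,285.33; interest $39.00 → $2,324.33; payment $449.00; balance $1,875.33
Quarter 8: opening $1,875.33; interest $32.00 → $1,907.33; payment $449.00; balance $1,458.33
Quarter 9: opening $1,458.33; interest $25.00 → $1,483.33; payment $449.00; balance $1,034.33
Quarter 10: opening $1,034.33; interest $18.00 → $1,052.33; payment $449.00; balance $603.33
Quarter 11: opening $603.33; interest $11.00 → $614.33; payment $449.00; balance $165.33
Quarter 12: opening $165.33; interest $3.00 → $168.33; payment $168.33; balance $0.00
Total paid: $5,129.33

$5,129.33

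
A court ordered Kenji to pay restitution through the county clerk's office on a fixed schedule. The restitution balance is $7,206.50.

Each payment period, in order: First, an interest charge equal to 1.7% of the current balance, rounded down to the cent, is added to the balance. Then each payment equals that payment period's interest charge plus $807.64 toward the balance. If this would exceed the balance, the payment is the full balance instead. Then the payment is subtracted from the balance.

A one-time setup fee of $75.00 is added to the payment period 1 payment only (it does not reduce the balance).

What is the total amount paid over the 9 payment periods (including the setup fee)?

Payment period 1: $7,206.50 +$122.51 interest = $7,329.01; pay $930.15 (+ $75.00 fee) → $6,398.86
Payment period 2: $6,398.86 +$108.78 interest = $6,507.64; pay $916.42 → $5,591.22
Payment period 3: $5,591.22 +$95.05 interest = $5,686.27; pay $902.69 → $4,783.58
Payment period 4: $4,783.58 +$81.32 interest = $4,864.90; pay $888.96 → $3,975.94
Payment period 5: $3,975.94 +$67.59 interest = $4,043.53; pay $875.23 → $3,168.30
Payment period 6: $3,168.30 +$53.86 interest = $3,222.16; pay $861.50 → $2,360.66
Payment period 7: $2,360.66 +$40.13 interest = $2,400.79; pay $847.77 → $1,553.02
Payment period 8: $1,553.02 +$26.40 interest = $1,579.42; pay $834.04 → $745.38
Payment period 9: $745.38 +$12.67 interest = $758.05; pay $758.05 → $0.00
Total paid: $7,889.81

$7,889.81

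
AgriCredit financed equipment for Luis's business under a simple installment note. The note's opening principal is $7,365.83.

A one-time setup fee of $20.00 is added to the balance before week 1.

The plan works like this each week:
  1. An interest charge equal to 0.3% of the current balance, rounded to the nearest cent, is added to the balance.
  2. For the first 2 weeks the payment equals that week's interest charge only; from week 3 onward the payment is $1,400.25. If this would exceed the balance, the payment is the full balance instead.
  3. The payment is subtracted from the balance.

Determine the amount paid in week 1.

$22.16

Week 1: $7,385.83 +$22.16 interest = $7,407.99; pay $22.16 → $7,385.83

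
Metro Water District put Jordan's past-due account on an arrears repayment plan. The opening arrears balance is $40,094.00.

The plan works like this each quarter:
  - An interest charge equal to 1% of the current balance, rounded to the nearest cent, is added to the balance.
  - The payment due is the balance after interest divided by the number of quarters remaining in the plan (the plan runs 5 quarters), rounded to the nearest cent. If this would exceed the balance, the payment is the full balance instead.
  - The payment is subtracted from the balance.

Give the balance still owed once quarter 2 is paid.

$24,539.93

Quarter 1: $40,094.00 +$400.94 interest = $40,494.94; pay $8,098.99 → $32,395.95
Quarter 2: $32,395.95 +$323.96 interest = $32,719.91; pay $8,179.98 → $24,539.93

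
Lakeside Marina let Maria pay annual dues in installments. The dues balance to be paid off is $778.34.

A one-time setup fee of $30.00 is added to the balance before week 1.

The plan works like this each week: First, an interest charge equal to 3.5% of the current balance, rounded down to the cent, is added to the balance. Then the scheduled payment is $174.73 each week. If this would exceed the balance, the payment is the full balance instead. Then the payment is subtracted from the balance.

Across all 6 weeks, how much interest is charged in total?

# | Opening | Interest | Payment | End bal
1 | $808.34 | $28.29 | $174.73 | $661.90
2 | $661.90 | $23.16 | $174.73 | $510.33
3 | $510.33 | $17.86 | $174.73 | $353.46
4 | $353.46 | $12.37 | $174.73 | $191.10
5 | $191.10 | $6.68 | $174.73 | $23.05
6 | $23.05 | $0.80 | $23.85 | $0.00
Total interest: $28.29 + $23.16 + $17.86 + $12.37 + $6.68 + $0.80 = $89.16

$89.16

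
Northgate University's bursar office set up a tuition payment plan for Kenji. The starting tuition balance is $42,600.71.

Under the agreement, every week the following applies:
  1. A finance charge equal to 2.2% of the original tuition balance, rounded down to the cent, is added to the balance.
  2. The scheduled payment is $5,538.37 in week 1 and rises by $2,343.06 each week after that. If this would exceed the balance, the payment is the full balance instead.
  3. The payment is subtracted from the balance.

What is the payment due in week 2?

Week 1: $42,600.71 +$937.21 interest = $43,537.92; pay $5,538.37 → $37,999.55
Week 2: $37,999.55 +$937.21 interest = $38,936.76; pay $7,881.43 → $31,055.33

$7,881.43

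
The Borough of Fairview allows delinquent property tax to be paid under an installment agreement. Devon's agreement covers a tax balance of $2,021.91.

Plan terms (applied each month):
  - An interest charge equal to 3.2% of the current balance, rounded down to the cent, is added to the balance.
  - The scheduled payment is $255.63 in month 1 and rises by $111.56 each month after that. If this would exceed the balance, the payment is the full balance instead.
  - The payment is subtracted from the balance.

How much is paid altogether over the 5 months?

$2,246.04

Month 1: opening $2,021.91; interest $64.70 → $2,086.61; payment $255.63; balance $1,830.98
Month 2: opening $1,830.98; interest $58.59 → $1,889.57; payment $367.19; balance $1,522.38
Month 3: opening $1,522.38; interest $48.71 → $1,571.09; payment $478.75; balance $1,092.34
Month 4: opening $1,092.34; interest $34.95 → $1,127.29; payment $590.31; balance $536.98
Month 5: opening $536.98; interest $17.18 → $554.16; payment $554.16; balance $0.00
Total paid: $2,246.04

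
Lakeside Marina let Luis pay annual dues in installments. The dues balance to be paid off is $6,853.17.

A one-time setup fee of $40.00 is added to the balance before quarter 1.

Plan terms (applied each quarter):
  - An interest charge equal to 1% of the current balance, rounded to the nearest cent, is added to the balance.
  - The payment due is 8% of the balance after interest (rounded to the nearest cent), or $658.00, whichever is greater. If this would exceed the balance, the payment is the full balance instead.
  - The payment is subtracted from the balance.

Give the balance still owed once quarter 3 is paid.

$5,108.23

# | Opening | Interest | Payment | End bal
1 | $6,893.17 | $68.93 | $658.00 | $6,304.10
2 | $6,304.10 | $63.04 | $658.00 | $5,709.14
3 | $5,709.14 | $57.09 | $658.00 | $5,108.23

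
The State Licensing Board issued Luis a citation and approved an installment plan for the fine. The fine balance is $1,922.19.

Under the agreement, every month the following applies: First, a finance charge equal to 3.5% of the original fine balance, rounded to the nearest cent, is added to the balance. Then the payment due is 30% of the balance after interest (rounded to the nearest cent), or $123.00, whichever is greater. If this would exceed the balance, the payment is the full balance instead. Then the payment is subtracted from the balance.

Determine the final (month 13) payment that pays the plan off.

Month 1: opening $1,922.19; interest $67.28 → $1,989.47; payment $596.84; balance $1,392.63
Month 2: opening $1,392.63; interest $67.28 → $1,459.91; payment $437.97; balance $1,021.94
Month 3: opening $1,021.94; interest $67.28 → $1,089.22; payment $326.77; balance $762.45
Month 4: opening $762.45; interest $67.28 → $829.73; payment $248.92; balance $580.81
Month 5: opening $580.81; interest $67.28 → $648.09; payment $194.43; balance $453.66
Month 6: opening $453.66; interest $67.28 → $520.94; payment $156.28; balance $364.66
Month 7: opening $364.66; interest $67.28 → $431.94; payment $129.58; balance $302.36
Month 8: opening $302.36; interest $67.28 → $369.64; payment $123.00; balance $246.64
Month 9: opening $246.64; interest $67.28 → $313.92; payment $123.00; balance $190.92
Month 10: opening $190.92; interest $67.28 → $258.20; payment $123.00; balance $135.20
Month 11: opening $135.20; interest $67.28 → $202.48; payment $123.00; balance $79.48
Month 12: opening $79.48; interest $67.28 → $146.76; payment $123.00; balance $23.76
Month 13: opening $23.76; interest $67.28 → $91.04; payment $91.04; balance $0.00

$91.04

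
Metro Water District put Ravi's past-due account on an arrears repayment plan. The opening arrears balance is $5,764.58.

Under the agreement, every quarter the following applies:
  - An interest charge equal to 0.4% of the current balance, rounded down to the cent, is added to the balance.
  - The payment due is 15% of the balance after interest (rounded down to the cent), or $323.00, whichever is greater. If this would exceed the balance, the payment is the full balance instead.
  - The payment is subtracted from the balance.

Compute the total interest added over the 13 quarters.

$131.96

Quarter 1: opening $5,764.58; interest $23.05 → $5,787.63; payment $868.14; balance $4,919.49
Quarter 2: opening $4,919.49; interest $19.67 → $4,939.16; payment $740.87; balance $4,198.29
Quarter 3: opening $4,198.29; interest $16.79 → $4,215.08; payment $632.26; balance $3,582.82
Quarter 4: opening $3,582.82; interest $14.33 → $3,597.15; payment $539.57; balance $3,057.58
Quarter 5: opening $3,057.58; interest $12.23 → $3,069.81; payment $460.47; balance $2,609.34
Quarter 6: opening $2,609.34; interest $10.43 → $2,619.77; payment $392.96; balance $2,226.81
Quarter 7: opening $2,226.81; interest $8.90 → $2,235.71; payment $335.35; balance $1,900.36
Quarter 8: opening $1,900.36; interest $7.60 → $1,907.96; payment $323.00; balance $1,584.96
Quarter 9: opening $1,584.96; interest $6.33 → $1,591.29; payment $323.00; balance $1,268.29
Quarter 10: opening $1,268.29; interest $5.07 → $1,273.36; payment $323.00; balance $950.36
Quarter 11: opening $950.36; interest $3.80 → $954.16; payment $323.00; balance $631.16
Quarter 12: opening $631.16; interest $2.52 → $633.68; payment $323.00; balance $310.68
Quarter 13: opening $310.68; interest $1.24 → $311.92; payment $311.92; balance $0.00
Total interest: $23.05 + $19.67 + $16.79 + $14.33 + $12.23 + $10.43 + $8.90 + $7.60 + $6.33 + $5.07 + $3.80 + $2.52 + $1.24 = $131.96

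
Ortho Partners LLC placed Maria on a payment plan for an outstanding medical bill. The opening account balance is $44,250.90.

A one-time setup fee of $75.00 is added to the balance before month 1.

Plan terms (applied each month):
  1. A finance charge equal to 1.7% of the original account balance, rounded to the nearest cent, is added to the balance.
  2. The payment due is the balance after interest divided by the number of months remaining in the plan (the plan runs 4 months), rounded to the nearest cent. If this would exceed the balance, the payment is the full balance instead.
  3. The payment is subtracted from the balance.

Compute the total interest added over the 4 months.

Month 1: opening $44,325.90; interest $752.27 → $45,078.17; payment $11,269.54; balance $33,808.63
Month 2: opening $33,808.63; interest $752.27 → $34,560.90; payment $11,520.30; balance $23,040.60
Month 3: opening $23,040.60; interest $752.27 → $23,792.87; payment $11,896.44; balance $11,896.43
Month 4: opening $11,896.43; interest $752.27 → $12,648.70; payment $12,648.70; balance $0.00
Total interest: $752.27 + $752.27 + $752.27 + $752.27 = $3,009.08

$3,009.08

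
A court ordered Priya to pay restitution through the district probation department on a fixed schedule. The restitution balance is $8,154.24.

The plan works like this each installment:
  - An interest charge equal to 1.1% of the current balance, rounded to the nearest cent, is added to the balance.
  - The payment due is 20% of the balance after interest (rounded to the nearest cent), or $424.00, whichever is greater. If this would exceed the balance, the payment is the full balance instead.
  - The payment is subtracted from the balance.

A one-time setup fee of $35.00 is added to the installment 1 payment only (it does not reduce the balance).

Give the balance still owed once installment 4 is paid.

Installment 1: $8,154.24 +$89.70 interest = $8,243.94; pay $1,648.79 (+ $35.00 fee) → $6,595.15
Installment 2: $6,595.15 +$72.55 interest = $6,667.70; pay $1,333.54 → $5,334.16
Installment 3: $5,334.16 +$58.68 interest = $5,392.84; pay $1,078.57 → $4,314.27
Installment 4: $4,314.27 +$47.46 interest = $4,361.73; pay $872.35 → $3,489.38

$3,489.38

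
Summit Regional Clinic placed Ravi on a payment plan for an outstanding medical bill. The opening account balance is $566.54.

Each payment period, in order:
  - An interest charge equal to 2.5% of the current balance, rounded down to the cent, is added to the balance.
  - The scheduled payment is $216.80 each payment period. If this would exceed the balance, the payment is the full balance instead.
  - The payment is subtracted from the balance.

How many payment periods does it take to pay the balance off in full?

# | Opening | Interest | Payment | End bal
1 | $566.54 | $14.16 | $216.80 | $363.90
2 | $363.90 | $9.09 | $216.80 | $156.19
3 | $156.19 | $3.90 | $160.09 | $0.00
Balance reaches $0.00 in payment period 3.

3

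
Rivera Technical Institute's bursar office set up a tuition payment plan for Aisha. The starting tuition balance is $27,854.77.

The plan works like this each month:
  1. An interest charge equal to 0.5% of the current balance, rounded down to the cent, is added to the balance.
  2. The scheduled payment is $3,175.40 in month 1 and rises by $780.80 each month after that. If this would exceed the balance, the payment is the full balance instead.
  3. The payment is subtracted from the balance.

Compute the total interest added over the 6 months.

Month 1: opening $27,854.77; interest $139.27 → $27,994.04; payment $3,175.40; balance $24,818.64
Month 2: opening $24,818.64; interest $124.09 → $24,942.73; payment $3,956.20; balance $20,986.53
Month 3: opening $20,986.53; interest $104.93 → $21,091.46; payment $4,737.00; balance $16,354.46
Month 4: opening $16,354.46; interest $81.77 → $16,436.23; payment $5,517.80; balance $10,918.43
Month 5: opening $10,918.43; interest $54.59 → $10,973.02; payment $6,298.60; balance $4,674.42
Month 6: opening $4,674.42; interest $23.37 → $4,697.79; payment $4,697.79; balance $0.00
Total interest: $139.27 + $124.09 + $104.93 + $81.77 + $54.59 + $23.37 = $528.02

$528.02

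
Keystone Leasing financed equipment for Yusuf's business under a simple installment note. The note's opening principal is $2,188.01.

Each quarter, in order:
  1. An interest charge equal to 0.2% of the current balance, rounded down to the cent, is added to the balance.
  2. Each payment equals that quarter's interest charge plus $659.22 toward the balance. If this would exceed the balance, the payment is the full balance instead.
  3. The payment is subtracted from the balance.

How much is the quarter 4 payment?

$210.77

# | Opening | Interest | Payment | End bal
1 | $2,188.01 | $4.37 | $663.59 | $1,528.79
2 | $1,528.79 | $3.05 | $662.27 | $869.57
3 | $869.57 | $1.73 | $660.95 | $210.35
4 | $210.35 | $0.42 | $210.77 | $0.00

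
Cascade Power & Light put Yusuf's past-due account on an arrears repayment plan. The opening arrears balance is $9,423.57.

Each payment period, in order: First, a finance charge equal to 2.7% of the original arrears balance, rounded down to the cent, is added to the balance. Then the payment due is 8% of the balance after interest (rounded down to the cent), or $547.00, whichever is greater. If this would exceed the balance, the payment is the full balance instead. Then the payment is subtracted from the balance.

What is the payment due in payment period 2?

Payment period 1: opening $9,423.57; interest $254.43 → $9,678.00; payment $774.24; balance $8,903.76
Payment period 2: opening $8,903.76; interest $254.43 → $9,158.19; payment $732.65; balance $8,425.54

$732.65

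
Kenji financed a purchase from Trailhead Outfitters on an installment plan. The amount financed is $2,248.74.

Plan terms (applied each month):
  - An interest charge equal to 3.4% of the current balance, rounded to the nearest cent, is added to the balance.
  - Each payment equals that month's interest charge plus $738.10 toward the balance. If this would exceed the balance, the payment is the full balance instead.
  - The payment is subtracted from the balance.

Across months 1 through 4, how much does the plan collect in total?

Month 1: $2,248.74 +$76.46 interest = $2,325.20; pay $814.56 → $1,510.64
Month 2: $1,510.64 +$51.36 interest = $1,562.00; pay $789.46 → $772.54
Month 3: $772.54 +$26.27 interest = $798.81; pay $764.37 → $34.44
Month 4: $34.44 +$1.17 interest = $35.61; pay $35.61 → $0.00
Total paid: $2,404.00

$2,404.00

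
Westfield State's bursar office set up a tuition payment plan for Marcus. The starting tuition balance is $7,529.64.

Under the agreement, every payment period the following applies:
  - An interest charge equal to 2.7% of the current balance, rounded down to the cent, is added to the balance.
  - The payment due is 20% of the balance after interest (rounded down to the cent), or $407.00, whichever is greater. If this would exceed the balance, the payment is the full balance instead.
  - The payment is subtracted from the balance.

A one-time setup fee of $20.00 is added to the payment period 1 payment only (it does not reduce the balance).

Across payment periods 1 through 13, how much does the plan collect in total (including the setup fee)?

$8,560.12

# | Opening | Interest | Payment | Fee | End bal
1 | $7,529.64 | $203.30 | $1,546.58 | $20.00 | $6,186.36
2 | $6,186.36 | $167.03 | $1,270.67 | — | $5,082.72
3 | $5,082.72 | $137.23 | $1,043.99 | — | $4,175.96
4 | $4,175.96 | $112.75 | $857.74 | — | $3,430.97
5 | $3,430.97 | $92.63 | $704.72 | — | $2,818.88
6 | $2,818.88 | $76.10 | $578.99 | — | $2,315.99
7 | $2,315.99 | $62.53 | $475.70 | — | $1,902.82
8 | $1,902.82 | $51.37 | $407.00 | — | $1,547.19
9 | $1,547.19 | $41.77 | $407.00 | — | $1,181.96
10 | $1,181.96 | $31.91 | $407.00 | — | $806.87
11 | $806.87 | $21.78 | $407.00 | — | $421.65
12 | $421.65 | $11.38 | $407.00 | — | $26.03
13 | $26.03 | $0.70 | $26.73 | — | $0.00
Total paid: $8,560.12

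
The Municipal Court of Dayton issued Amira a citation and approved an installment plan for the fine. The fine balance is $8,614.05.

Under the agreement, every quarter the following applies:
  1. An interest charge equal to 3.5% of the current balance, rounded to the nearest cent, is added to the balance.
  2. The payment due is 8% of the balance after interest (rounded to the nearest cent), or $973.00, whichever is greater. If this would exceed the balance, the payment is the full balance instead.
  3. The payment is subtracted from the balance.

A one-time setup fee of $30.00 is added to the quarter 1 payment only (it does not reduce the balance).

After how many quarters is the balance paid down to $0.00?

11

Quarter 1: opening $8,614.05; interest $301.49 → $8,915.54; payment $973.00 (+ $30.00 fee); balance $7,942.54
Quarter 2: opening $7,942.54; interest $277.99 → $8,220.53; payment $973.00; balance $7,247.53
Quarter 3: opening $7,247.53; interest $253.66 → $7,501.19; payment $973.00; balance $6,528.19
Quarter 4: opening $6,528.19; interest $228.49 → $6,756.68; payment $973.00; balance $5,783.68
Quarter 5: opening $5,783.68; interest $202.43 → $5,986.11; payment $973.00; balance $5,013.11
Quarter 6: opening $5,013.11; interest $175.46 → $5,188.57; payment $973.00; balance $4,215.57
Quarter 7: opening $4,215.57; interest $147.54 → $4,363.11; payment $973.00; balance $3,390.11
Quarter 8: opening $3,390.11; interest $118.65 → $3,508.76; payment $973.00; balance $2,535.76
Quarter 9: opening $2,535.76; interest $88.75 → $2,624.51; payment $973.00; balance $1,651.51
Quarter 10: opening $1,651.51; interest $57.80 → $1,709.31; payment $973.00; balance $736.31
Quarter 11: opening $736.31; interest $25.77 → $762.08; payment $762.08; balance $0.00
Balance reaches $0.00 in quarter 11.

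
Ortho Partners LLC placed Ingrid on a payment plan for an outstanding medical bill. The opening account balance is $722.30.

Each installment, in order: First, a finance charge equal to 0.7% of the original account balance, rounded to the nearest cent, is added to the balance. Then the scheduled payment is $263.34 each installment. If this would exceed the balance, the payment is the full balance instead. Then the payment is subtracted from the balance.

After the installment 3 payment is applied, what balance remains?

$0.00

Installment 1: $722.30 +$5.06 interest = $727.36; pay $263.34 → $464.02
Installment 2: $464.02 +$5.06 interest = $469.08; pay $263.34 → $205.74
Installment 3: $205.74 +$5.06 interest = $210.80; pay $210.80 → $0.00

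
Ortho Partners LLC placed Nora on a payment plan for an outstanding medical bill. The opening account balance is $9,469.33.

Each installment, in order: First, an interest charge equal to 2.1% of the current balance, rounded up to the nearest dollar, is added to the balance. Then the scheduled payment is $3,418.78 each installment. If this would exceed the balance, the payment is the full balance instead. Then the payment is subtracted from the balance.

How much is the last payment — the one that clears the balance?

# | Opening | Interest | Payment | End bal
1 | $9,469.33 | $199.00 | $3,418.78 | $6,249.55
2 | $6,249.55 | $132.00 | $3,418.78 | $2,962.77
3 | $2,962.77 | $63.00 | $3,025.77 | $0.00

$3,025.77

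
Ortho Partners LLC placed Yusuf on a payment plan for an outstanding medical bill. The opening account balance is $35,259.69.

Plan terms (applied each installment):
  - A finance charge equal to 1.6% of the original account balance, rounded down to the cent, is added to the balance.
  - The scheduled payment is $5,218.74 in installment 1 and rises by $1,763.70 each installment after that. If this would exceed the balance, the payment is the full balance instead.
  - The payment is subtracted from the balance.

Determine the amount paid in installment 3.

Installment 1: opening $35,259.69; interest $564.15 → $35,823.84; payment $5,218.74; balance $30,605.10
Installment 2: opening $30,605.10; interest $564.15 → $31,169.25; payment $6,982.44; balance $24,186.81
Installment 3: opening $24,186.81; interest $564.15 → $24,750.96; payment $8,746.14; balance $16,004.82

$8,746.14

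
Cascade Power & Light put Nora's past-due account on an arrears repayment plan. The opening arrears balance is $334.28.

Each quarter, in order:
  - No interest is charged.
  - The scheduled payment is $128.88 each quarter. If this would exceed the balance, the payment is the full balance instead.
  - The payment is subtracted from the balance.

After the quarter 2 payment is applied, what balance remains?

Quarter 1: $334.28 − $128.88 → $205.40
Quarter 2: $205.40 − $128.88 → $76.52

$76.52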